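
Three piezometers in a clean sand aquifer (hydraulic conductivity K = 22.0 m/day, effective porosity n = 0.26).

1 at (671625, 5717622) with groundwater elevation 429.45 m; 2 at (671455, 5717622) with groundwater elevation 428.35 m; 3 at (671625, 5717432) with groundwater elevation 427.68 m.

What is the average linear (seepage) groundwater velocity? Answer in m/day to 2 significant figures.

∂h/∂x = (428.35 − 429.45) / (671455 − 671625) = +0.006471
∂h/∂y = (427.68 − 429.45) / (5717432 − 5717622) = +0.009316
|∇h| = √(0.006471² + 0.009316²) = 0.01134
Seepage velocity v = K·i/n = 22.0 × 0.01134 / 0.26 = 0.9595 m/day.

0.96 m/day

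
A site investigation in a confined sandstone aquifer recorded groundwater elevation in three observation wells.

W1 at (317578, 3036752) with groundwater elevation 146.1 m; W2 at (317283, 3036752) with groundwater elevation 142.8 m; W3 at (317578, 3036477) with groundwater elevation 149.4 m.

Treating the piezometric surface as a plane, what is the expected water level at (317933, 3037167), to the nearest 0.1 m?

∂h/∂x = (142.8 − 146.1) / (317283 − 317578) = +0.01119
∂h/∂y = (149.4 − 146.1) / (3036477 − 3036752) = -0.01200
h(317933, 3037167) = 146.1 + (+0.01119)·(355) + (-0.01200)·(415) = 146.1 +3.971 -4.980 = 145.091 m.

145.1 m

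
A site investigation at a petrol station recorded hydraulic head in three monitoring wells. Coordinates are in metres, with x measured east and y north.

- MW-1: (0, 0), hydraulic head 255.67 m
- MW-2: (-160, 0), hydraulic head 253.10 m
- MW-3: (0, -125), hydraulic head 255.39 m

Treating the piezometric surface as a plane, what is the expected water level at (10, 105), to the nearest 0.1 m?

∂h/∂x = (253.10 − 255.67) / (-160 − 0) = +0.01606
∂h/∂y = (255.39 − 255.67) / (-125 − 0) = +0.002240
h(10, 105) = 255.67 + (+0.01606)·(10) + (+0.002240)·(105) = 255.67 +0.161 +0.235 = 256.066 m.

256.1 m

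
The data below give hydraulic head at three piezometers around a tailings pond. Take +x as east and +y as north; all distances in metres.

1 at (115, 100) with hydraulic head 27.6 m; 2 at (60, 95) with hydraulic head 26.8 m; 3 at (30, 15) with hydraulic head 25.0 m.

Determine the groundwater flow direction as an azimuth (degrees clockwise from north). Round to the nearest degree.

Differences from 1: to 2 (Δx, Δy, Δh) = (-55, -5, -0.8); to 3 = (-85, -85, -2.6).
Solve a·Δx + b·Δy = Δh: det = (-55)·(-85) − (-85)·(-5) = 4250.
∂h/∂x = [(-0.8)·(-85) − (-2.6)·(-5)] / 4250 = +0.01294
∂h/∂y = [(-55)·(-2.6) − (-85)·(-0.8)] / 4250 = +0.01765
Flow direction (−∇h) has components (-0.01294 E, -0.01765 N).
Azimuth = atan2(E, N) = atan2(-0.01294, -0.01765) = 216.3° ≈ 216°.

216°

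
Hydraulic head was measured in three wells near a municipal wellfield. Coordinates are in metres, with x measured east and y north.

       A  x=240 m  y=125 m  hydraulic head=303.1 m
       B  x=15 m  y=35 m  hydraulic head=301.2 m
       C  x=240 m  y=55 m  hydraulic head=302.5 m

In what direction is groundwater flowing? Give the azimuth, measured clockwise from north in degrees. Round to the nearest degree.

210°

Differences from A: to B (Δx, Δy, Δh) = (-225, -90, -1.9); to C = (0, -70, -0.6).
Solve a·Δx + b·Δy = Δh: det = (-225)·(-70) − 0·(-90) = 15750.
∂h/∂x = [(-1.9)·(-70) − (-0.6)·(-90)] / 15750 = +0.005016
∂h/∂y = [(-225)·(-0.6) − 0·(-1.9)] / 15750 = +0.008571
Flow direction (−∇h) has components (-0.005016 E, -0.008571 N).
Azimuth = atan2(E, N) = atan2(-0.005016, -0.008571) = 210.3° ≈ 210°.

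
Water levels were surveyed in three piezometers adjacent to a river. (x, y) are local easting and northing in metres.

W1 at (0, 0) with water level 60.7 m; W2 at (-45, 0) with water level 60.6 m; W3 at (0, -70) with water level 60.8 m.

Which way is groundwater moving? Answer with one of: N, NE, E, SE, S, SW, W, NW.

∂h/∂x = (60.6 − 60.7) / (-45 − 0) = +0.002222
∂h/∂y = (60.8 − 60.7) / (-70 − 0) = -0.001429
Flow = −∇h = (-0.002222 east, +0.001429 north), which points northwest.

NW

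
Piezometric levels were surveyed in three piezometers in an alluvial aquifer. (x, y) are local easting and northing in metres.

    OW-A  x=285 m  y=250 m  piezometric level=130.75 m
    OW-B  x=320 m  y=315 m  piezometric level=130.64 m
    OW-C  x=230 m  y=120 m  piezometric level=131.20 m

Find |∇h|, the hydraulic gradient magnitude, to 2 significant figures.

Taking OW-A as reference: OW-B−OW-A = (35, 65, -0.11); OW-C−OW-A = (-55, -130, +0.45).
Determinant of the coordinate differences = 35·(-130) − (-55)·65 = -975.
∂h/∂x = [(-0.11)·(-130) − (+0.45)·65] / -975 = +0.01533
∂h/∂y = [35·(+0.45) − (-55)·(-0.11)] / -975 = -0.009949
|∇h| = √(0.01533² + -0.009949²) = 0.01828

0.018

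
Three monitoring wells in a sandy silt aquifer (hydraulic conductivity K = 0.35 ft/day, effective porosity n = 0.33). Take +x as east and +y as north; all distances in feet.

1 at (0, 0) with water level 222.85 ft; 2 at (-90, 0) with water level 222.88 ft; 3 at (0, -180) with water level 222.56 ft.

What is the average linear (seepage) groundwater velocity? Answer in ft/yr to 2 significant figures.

0.64 ft/yr

∂h/∂x = (222.88 − 222.85) / (-90 − 0) = -0.0003333
∂h/∂y = (222.56 − 222.85) / (-180 − 0) = +0.001611
|∇h| = √(-0.0003333² + 0.001611²) = 0.001645
Seepage velocity v = K·i/n = 0.35 × 0.001645 / 0.33 = 0.001745 ft/day = 0.6374 ft/yr.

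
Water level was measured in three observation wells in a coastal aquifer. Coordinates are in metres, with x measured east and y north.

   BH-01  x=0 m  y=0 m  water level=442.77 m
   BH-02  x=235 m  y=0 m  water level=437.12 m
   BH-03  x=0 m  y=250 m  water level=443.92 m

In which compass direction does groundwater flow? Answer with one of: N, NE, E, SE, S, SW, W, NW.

E

∂h/∂x = (437.12 − 442.77) / (235 − 0) = -0.02404
∂h/∂y = (443.92 − 442.77) / (250 − 0) = +0.004600
Flow = −∇h = (+0.02404 east, -0.004600 north), which points east.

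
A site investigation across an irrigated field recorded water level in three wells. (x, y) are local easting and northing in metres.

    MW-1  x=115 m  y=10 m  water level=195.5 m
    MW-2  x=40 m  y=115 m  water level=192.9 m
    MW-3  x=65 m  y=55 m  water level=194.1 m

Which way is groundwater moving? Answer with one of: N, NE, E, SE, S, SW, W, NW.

Differences from MW-1: to MW-2 (Δx, Δy, Δh) = (-75, 105, -2.6); to MW-3 = (-50, 45, -1.4).
Solve a·Δx + b·Δy = Δh: det = (-75)·45 − (-50)·105 = 1875.
∂h/∂x = [(-2.6)·45 − (-1.4)·105] / 1875 = +0.01600
∂h/∂y = [(-75)·(-1.4) − (-50)·(-2.6)] / 1875 = -0.01333
Flow = −∇h = (-0.01600 east, +0.01333 north), which points northwest.

NW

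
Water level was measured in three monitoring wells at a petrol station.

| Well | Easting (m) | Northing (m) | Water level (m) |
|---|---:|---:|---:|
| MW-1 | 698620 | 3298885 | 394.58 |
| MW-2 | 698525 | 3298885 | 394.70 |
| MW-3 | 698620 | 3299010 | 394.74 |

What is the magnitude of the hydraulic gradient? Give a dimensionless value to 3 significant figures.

∂h/∂x = (394.70 − 394.58) / (698525 − 698620) = -0.001263
∂h/∂y = (394.74 − 394.58) / (3299010 − 3298885) = +0.001280
|∇h| = √(-0.001263² + 0.001280²) = 0.001798

0.00180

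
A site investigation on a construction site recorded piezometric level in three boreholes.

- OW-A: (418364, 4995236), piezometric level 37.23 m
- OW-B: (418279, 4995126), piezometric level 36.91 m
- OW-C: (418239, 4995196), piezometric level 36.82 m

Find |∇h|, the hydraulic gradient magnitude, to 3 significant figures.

0.00316

Differences from OW-A: to OW-B (Δx, Δy, Δh) = (-85, -110, -0.32); to OW-C = (-125, -40, -0.41).
Determinant of the coordinate differences = (-85)·(-40) − (-125)·(-110) = -10350.
∂h/∂x = [(-0.32)·(-40) − (-0.41)·(-110)] / -10350 = +0.003121
∂h/∂y = [(-85)·(-0.41) − (-125)·(-0.32)] / -10350 = +0.0004976
|∇h| = √(0.003121² + 0.0004976²) = 0.00316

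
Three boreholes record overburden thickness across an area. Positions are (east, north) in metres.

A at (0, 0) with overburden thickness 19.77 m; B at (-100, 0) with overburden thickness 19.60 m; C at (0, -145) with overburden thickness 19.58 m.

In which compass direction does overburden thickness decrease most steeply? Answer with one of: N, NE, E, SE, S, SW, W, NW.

∂d/∂x = (19.60 − 19.77) / (-100 − 0) = +0.001700
∂d/∂y = (19.58 − 19.77) / (-145 − 0) = +0.001310
Steepest decrease is along −∇f = (-0.001700 E, -0.001310 N) → southwest.

SW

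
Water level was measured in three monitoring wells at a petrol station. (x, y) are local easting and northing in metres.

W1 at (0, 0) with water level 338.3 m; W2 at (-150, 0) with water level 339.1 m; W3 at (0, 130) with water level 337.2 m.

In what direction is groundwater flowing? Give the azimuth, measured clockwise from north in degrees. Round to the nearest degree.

∂h/∂x = (339.1 − 338.3) / (-150 − 0) = -0.005333
∂h/∂y = (337.2 − 338.3) / (130 − 0) = -0.008462
Flow direction (−∇h) has components (+0.005333 E, +0.008462 N).
Azimuth = atan2(E, N) = atan2(+0.005333, +0.008462) = 32.2° ≈ 032°.

032°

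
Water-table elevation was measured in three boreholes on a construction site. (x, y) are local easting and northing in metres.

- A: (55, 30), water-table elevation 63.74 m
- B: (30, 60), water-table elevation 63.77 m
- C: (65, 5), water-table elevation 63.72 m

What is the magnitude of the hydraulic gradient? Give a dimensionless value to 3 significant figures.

Differences from A: to B (Δx, Δy, Δh) = (-25, 30, +0.03); to C = (10, -25, -0.02).
Determinant of the coordinate differences = (-25)·(-25) − 10·30 = 325.
∂h/∂x = [(+0.03)·(-25) − (-0.02)·30] / 325 = -0.0004615
∂h/∂y = [(-25)·(-0.02) − 10·(+0.03)] / 325 = +0.0006154
|∇h| = √(-0.0004615² + 0.0006154²) = 0.0007692

0.000769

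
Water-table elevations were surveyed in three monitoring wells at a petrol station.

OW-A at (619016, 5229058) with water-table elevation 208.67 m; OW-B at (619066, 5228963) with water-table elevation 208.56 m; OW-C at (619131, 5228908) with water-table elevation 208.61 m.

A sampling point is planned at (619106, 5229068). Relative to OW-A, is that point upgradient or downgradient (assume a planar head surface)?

upgradient

Taking OW-A as reference: OW-B−OW-A = (50, -95, -0.11); OW-C−OW-A = (115, -150, -0.06).
Determinant of the coordinate differences = 50·(-150) − 115·(-95) = 3425.
∂h/∂x = [(-0.11)·(-150) − (-0.06)·(-95)] / 3425 = +0.003153
∂h/∂y = [50·(-0.06) − 115·(-0.11)] / 3425 = +0.002818
Head at (619106, 5229068) = 208.67 + (+0.003153)·(90) + (+0.002818)·(10) = 208.98 m.
That is higher than the 208.67 m at OW-A, so the point is upgradient.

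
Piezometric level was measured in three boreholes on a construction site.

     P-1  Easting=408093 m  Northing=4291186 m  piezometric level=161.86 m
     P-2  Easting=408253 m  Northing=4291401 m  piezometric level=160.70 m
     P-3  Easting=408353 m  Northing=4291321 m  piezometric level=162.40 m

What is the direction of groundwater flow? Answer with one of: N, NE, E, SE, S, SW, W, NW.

Taking P-1 as reference: P-2−P-1 = (160, 215, -1.16); P-3−P-1 = (260, 135, +0.54).
Solve a·Δx + b·Δy = Δh: det = 160·135 − 260·215 = -34300.
∂h/∂x = [(-1.16)·135 − (+0.54)·215] / -34300 = +0.007950
∂h/∂y = [160·(+0.54) − 260·(-1.16)] / -34300 = -0.01131
Flow = −∇h = (-0.007950 east, +0.01131 north), which points northwest.

NW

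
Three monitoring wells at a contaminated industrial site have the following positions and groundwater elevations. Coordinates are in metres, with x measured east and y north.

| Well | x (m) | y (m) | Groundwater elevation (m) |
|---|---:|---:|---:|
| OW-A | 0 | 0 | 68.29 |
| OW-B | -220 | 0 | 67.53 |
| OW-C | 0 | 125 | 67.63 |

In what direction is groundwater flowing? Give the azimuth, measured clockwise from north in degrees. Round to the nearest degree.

∂h/∂x = (67.53 − 68.29) / (-220 − 0) = +0.003455
∂h/∂y = (67.63 − 68.29) / (125 − 0) = -0.005280
Flow direction (−∇h) has components (-0.003455 E, +0.005280 N).
Azimuth = atan2(E, N) = atan2(-0.003455, +0.005280) = 326.8° ≈ 327°.

327°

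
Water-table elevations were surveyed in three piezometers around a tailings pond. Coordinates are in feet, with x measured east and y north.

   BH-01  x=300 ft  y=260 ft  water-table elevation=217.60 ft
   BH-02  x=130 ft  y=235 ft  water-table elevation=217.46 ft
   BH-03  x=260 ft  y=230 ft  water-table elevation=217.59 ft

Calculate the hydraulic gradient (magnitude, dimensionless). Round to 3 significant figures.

0.00135

Differences from BH-01: to BH-02 (Δx, Δy, Δh) = (-170, -25, -0.14); to BH-03 = (-40, -30, -0.01).
Solve a·Δx + b·Δy = Δh: det = (-170)·(-30) − (-40)·(-25) = 4100.
∂h/∂x = [(-0.14)·(-30) − (-0.01)·(-25)] / 4100 = +0.0009634
∂h/∂y = [(-170)·(-0.01) − (-40)·(-0.14)] / 4100 = -0.0009512
|∇h| = √(0.0009634² + -0.0009512²) = 0.001354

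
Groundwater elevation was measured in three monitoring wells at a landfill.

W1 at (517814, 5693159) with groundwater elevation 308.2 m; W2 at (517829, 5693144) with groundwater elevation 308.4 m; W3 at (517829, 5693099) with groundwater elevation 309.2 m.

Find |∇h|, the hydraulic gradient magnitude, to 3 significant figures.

0.0183

Differences from W1: to W2 (Δx, Δy, Δh) = (15, -15, +0.2); to W3 = (15, -60, +1.0).
Solve a·Δx + b·Δy = Δh: det = 15·(-60) − 15·(-15) = -675.
∂h/∂x = [(+0.2)·(-60) − (+1.0)·(-15)] / -675 = -0.004444
∂h/∂y = [15·(+1.0) − 15·(+0.2)] / -675 = -0.01778
|∇h| = √(-0.004444² + -0.01778²) = 0.01833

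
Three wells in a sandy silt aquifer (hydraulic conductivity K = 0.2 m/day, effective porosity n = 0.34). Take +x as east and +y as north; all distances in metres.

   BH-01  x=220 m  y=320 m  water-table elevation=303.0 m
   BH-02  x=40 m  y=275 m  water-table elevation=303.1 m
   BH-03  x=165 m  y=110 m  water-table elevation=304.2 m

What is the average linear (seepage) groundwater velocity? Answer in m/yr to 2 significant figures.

Three-point gradient (reference BH-01): Δ to BH-02 = (-180, -45, +0.1), Δ to BH-03 = (-55, -210, +1.2).
∂h/∂x = +0.0009342, ∂h/∂y = -0.005959 (det = 35325).
|∇h| = √(0.0009342² + -0.005959²) = 0.006032
Seepage velocity v = K·i/n = 0.2 × 0.006032 / 0.34 = 0.003548 m/day = 1.296 m/yr.

1.3 m/yr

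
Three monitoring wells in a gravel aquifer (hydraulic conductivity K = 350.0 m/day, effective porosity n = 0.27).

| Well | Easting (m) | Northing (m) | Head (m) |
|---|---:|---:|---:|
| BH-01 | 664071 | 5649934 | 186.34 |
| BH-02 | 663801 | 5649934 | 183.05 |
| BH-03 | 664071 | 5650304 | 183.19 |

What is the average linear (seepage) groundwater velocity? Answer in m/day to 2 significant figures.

19 m/day

∂h/∂x = (183.05 − 186.34) / (663801 − 664071) = +0.01219
∂h/∂y = (183.19 − 186.34) / (5650304 − 5649934) = -0.008514
|∇h| = √(0.01219² + -0.008514²) = 0.01487
Seepage velocity v = K·i/n = 350.0 × 0.01487 / 0.27 = 19.28 m/day.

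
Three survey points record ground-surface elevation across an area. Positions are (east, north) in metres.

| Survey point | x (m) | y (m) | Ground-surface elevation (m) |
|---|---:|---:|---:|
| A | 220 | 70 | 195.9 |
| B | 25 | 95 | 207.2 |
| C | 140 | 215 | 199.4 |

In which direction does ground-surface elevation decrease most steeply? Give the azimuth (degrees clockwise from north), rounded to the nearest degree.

082°

Three-point gradient (reference A): Δ to B = (-195, 25, +11.3), Δ to C = (-80, 145, +3.5).
∂z/∂x = -0.05903, ∂z/∂y = -0.008430 (det = -26275).
Steepest decrease is along −∇f: components (+0.05903 E, +0.008430 N).
Azimuth = atan2(+0.05903, +0.008430) = 81.9° ≈ 082°.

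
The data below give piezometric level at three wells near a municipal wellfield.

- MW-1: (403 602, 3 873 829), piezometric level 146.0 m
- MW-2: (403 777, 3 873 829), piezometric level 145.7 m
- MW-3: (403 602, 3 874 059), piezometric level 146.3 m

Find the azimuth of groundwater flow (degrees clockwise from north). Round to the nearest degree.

∂h/∂x = (145.7 − 146.0) / (403777 − 403602) = -0.001714
∂h/∂y = (146.3 − 146.0) / (3874059 − 3873829) = +0.001304
Flow direction (−∇h) has components (+0.001714 E, -0.001304 N).
Azimuth = atan2(E, N) = atan2(+0.001714, -0.001304) = 127.3° ≈ 127°.

127°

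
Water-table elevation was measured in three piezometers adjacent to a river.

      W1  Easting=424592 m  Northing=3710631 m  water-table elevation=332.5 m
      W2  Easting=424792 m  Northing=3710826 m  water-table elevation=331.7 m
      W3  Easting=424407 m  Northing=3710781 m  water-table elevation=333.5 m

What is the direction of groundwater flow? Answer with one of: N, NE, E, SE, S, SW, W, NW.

Taking W1 as reference: W2−W1 = (200, 195, -0.8); W3−W1 = (-185, 150, +1.0).
Solve a·Δx + b·Δy = Δh: det = 200·150 − (-185)·195 = 66075.
∂h/∂x = [(-0.8)·150 − (+1.0)·195] / 66075 = -0.004767
∂h/∂y = [200·(+1.0) − (-185)·(-0.8)] / 66075 = +0.0007870
Flow = −∇h = (+0.004767 east, -0.0007870 north), which points east.

E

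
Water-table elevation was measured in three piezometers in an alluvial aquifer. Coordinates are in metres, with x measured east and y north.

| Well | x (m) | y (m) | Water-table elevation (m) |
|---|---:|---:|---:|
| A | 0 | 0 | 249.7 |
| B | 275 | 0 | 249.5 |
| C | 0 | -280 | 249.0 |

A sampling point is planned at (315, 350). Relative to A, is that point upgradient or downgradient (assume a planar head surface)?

upgradient

∂h/∂x = (249.5 − 249.7) / (275 − 0) = -0.0007273
∂h/∂y = (249.0 − 249.7) / (-280 − 0) = +0.002500
Head at (315, 350) = 249.7 + (-0.0007273)·(315) + (+0.002500)·(350) = 250.35 m.
That is higher than the 249.7 m at A, so the point is upgradient.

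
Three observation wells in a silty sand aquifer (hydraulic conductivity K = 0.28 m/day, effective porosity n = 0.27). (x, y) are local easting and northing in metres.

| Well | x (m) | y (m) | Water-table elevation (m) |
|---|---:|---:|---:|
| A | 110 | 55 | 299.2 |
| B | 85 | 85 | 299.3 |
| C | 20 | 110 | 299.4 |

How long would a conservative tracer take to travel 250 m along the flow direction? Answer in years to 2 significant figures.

220 years

Taking A as reference: B−A = (-25, 30, +0.1); C−A = (-90, 55, +0.2).
Determinant of the coordinate differences = (-25)·55 − (-90)·30 = 1325.
∂h/∂x = [(+0.1)·55 − (+0.2)·30] / 1325 = -0.0003774
∂h/∂y = [(-25)·(+0.2) − (-90)·(+0.1)] / 1325 = +0.003019
|∇h| = √(-0.0003774² + 0.003019²) = 0.003042
Seepage velocity v = K·i/n = 0.28 × 0.003042 / 0.27 = 0.003155 m/day.
t = 250 / 0.003155 = 7.924e+04 days = 217 years.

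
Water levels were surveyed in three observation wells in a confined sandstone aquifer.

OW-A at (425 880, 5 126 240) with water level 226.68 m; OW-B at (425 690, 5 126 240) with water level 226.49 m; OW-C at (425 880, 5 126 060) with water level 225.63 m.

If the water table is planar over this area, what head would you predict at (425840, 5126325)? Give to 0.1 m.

227.1 m

∂h/∂x = (226.49 − 226.68) / (425690 − 425880) = +0.0010000
∂h/∂y = (225.63 − 226.68) / (5126060 − 5126240) = +0.005833
h(425840, 5126325) = 226.68 + (+0.0010000)·(-40) + (+0.005833)·(85) = 226.68 -0.040 +0.496 = 227.136 m.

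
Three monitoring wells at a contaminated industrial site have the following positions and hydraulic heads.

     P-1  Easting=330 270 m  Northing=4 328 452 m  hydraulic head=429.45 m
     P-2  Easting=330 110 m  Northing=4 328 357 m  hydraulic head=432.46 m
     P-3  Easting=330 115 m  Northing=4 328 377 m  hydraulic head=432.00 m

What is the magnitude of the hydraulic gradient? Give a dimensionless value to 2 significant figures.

Taking P-1 as reference: P-2−P-1 = (-160, -95, +3.01); P-3−P-1 = (-155, -75, +2.55).
Determinant of the coordinate differences = (-160)·(-75) − (-155)·(-95) = -2725.
∂h/∂x = [(+3.01)·(-75) − (+2.55)·(-95)] / -2725 = -0.006055
∂h/∂y = [(-160)·(+2.55) − (-155)·(+3.01)] / -2725 = -0.02149
|∇h| = √(-0.006055² + -0.02149²) = 0.02233

0.022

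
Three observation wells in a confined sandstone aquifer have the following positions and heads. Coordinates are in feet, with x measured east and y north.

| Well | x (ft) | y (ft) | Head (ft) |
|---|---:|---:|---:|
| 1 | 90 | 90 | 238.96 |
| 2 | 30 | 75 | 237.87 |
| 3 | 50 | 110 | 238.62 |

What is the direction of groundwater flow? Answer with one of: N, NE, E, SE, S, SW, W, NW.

SW

Three-point gradient (reference 1): Δ to 2 = (-60, -15, -1.09), Δ to 3 = (-40, 20, -0.34).
∂h/∂x = +0.01494, ∂h/∂y = +0.01289 (det = -1800).
Flow = −∇h = (-0.01494 east, -0.01289 north), which points southwest.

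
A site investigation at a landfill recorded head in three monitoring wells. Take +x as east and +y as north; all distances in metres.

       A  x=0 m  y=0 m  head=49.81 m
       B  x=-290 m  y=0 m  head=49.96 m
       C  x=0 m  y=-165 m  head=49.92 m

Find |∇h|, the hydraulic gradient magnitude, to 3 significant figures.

0.000844

∂h/∂x = (49.96 − 49.81) / (-290 − 0) = -0.0005172
∂h/∂y = (49.92 − 49.81) / (-165 − 0) = -0.0006667
|∇h| = √(-0.0005172² + -0.0006667²) = 0.0008438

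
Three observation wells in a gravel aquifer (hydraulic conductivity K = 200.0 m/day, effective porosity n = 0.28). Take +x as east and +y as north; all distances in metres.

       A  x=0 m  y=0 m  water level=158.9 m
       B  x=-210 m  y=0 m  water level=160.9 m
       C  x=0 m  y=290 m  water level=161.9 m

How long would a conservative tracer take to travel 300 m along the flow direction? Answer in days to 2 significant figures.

30 days

∂h/∂x = (160.9 − 158.9) / (-210 − 0) = -0.009524
∂h/∂y = (161.9 − 158.9) / (290 − 0) = +0.01034
|∇h| = √(-0.009524² + 0.01034²) = 0.01406
Seepage velocity v = K·i/n = 200.0 × 0.01406 / 0.28 = 10.04 m/day.
t = 300 / 10.04 = 29.88 days.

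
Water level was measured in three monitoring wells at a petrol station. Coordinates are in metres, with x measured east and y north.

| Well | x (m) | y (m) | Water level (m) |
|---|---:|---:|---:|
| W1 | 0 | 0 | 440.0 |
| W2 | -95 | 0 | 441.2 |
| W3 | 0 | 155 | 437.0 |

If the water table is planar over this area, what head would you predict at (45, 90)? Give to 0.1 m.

∂h/∂x = (441.2 − 440.0) / (-95 − 0) = -0.01263
∂h/∂y = (437.0 − 440.0) / (155 − 0) = -0.01935
h(45, 90) = 440.0 + (-0.01263)·(45) + (-0.01935)·(90) = 440.0 -0.568 -1.742 = 437.690 m.

437.7 m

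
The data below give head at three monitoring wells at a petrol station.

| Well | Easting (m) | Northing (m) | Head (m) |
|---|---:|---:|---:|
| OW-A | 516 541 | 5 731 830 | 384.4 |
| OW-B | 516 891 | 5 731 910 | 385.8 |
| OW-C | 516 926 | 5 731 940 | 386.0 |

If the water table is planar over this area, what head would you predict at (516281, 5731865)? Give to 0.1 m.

With h = a·x + b·y + c and OW-A as origin, the differences give:
  350·a + 80·b = +1.4
  385·a + 110·b = +1.6
Eliminate b (×110 and ×80, subtract): 7700·a = 26.00 → a = ∂h/∂x = +0.003377
Back-substitute: b = ∂h/∂y = +0.002727.
h(516281, 5731865) = 384.4 + (+0.003377)·(-260) + (+0.002727)·(35) = 384.4 -0.878 +0.095 = 383.618 m.

383.6 m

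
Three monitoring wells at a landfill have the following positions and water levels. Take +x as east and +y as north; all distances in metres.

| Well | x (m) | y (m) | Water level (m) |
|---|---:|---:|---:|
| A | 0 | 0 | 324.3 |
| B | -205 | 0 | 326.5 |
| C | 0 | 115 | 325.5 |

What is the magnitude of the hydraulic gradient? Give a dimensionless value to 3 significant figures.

∂h/∂x = (326.5 − 324.3) / (-205 − 0) = -0.01073
∂h/∂y = (325.5 − 324.3) / (115 − 0) = +0.01043
|∇h| = √(-0.01073² + 0.01043²) = 0.01496

0.0150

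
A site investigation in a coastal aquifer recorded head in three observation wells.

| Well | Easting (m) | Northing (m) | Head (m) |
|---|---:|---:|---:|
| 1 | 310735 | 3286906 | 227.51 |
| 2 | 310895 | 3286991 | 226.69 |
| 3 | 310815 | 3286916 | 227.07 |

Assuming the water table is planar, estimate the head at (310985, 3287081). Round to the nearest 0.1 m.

With h = a·x + b·y + c and 1 as origin, the differences give:
  160·a + 85·b = -0.82
  80·a + 10·b = -0.44
Eliminate b (×10 and ×85, subtract): -5200·a = 29.200 → a = ∂h/∂x = -0.005615
Back-substitute: b = ∂h/∂y = +0.0009231.
h(310985, 3287081) = 227.51 + (-0.005615)·(250) + (+0.0009231)·(175) = 227.51 -1.404 +0.162 = 226.268 m.

226.3 m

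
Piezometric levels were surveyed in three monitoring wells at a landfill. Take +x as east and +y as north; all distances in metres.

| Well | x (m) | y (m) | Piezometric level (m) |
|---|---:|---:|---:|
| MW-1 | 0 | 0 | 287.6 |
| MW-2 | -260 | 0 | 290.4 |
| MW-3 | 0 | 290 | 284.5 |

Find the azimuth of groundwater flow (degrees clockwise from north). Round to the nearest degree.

045°

∂h/∂x = (290.4 − 287.6) / (-260 − 0) = -0.01077
∂h/∂y = (284.5 − 287.6) / (290 − 0) = -0.01069
Flow direction (−∇h) has components (+0.01077 E, +0.01069 N).
Azimuth = atan2(E, N) = atan2(+0.01077, +0.01069) = 45.2° ≈ 045°.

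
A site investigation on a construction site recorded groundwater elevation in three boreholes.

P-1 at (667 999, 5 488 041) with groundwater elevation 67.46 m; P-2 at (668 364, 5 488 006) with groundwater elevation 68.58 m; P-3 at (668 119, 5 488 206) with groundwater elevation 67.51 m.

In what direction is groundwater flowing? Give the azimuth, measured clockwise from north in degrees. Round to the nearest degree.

Taking P-1 as reference: P-2−P-1 = (365, -35, +1.12); P-3−P-1 = (120, 165, +0.05).
Solve a·Δx + b·Δy = Δh: det = 365·165 − 120·(-35) = 64425.
∂h/∂x = [(+1.12)·165 − (+0.05)·(-35)] / 64425 = +0.002896
∂h/∂y = [365·(+0.05) − 120·(+1.12)] / 64425 = -0.001803
Flow direction (−∇h) has components (-0.002896 E, +0.001803 N).
Azimuth = atan2(E, N) = atan2(-0.002896, +0.001803) = 301.9° ≈ 302°.

302°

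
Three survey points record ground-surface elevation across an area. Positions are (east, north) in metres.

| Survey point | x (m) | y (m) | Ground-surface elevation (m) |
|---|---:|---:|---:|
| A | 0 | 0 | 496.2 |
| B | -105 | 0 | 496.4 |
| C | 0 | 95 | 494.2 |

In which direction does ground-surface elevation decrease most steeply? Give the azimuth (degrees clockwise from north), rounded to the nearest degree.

005°

∂z/∂x = (496.4 − 496.2) / (-105 − 0) = -0.001905
∂z/∂y = (494.2 − 496.2) / (95 − 0) = -0.02105
Steepest decrease is along −∇f: components (+0.001905 E, +0.02105 N).
Azimuth = atan2(+0.001905, +0.02105) = 5.2° ≈ 005°.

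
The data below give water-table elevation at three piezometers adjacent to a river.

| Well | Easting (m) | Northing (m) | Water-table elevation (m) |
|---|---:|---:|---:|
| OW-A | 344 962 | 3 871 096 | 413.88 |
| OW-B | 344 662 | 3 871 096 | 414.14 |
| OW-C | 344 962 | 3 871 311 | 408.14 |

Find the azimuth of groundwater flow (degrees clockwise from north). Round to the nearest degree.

002°

∂h/∂x = (414.14 − 413.88) / (344662 − 344962) = -0.0008667
∂h/∂y = (408.14 − 413.88) / (3871311 − 3871096) = -0.02670
Flow direction (−∇h) has components (+0.0008667 E, +0.02670 N).
Azimuth = atan2(E, N) = atan2(+0.0008667, +0.02670) = 1.9° ≈ 002°.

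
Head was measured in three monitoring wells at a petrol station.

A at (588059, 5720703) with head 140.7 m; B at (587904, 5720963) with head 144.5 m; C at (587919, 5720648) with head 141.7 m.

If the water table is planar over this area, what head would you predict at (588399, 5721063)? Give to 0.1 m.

Taking A as reference: B−A = (-155, 260, +3.8); C−A = (-140, -55, +1.0).
Solve a·Δx + b·Δy = Δh: det = (-155)·(-55) − (-140)·260 = 44925.
∂h/∂x = [(+3.8)·(-55) − (+1.0)·260] / 44925 = -0.01044
∂h/∂y = [(-155)·(+1.0) − (-140)·(+3.8)] / 44925 = +0.008392
h(588399, 5721063) = 140.7 + (-0.01044)·(340) + (+0.008392)·(360) = 140.7 -3.549 +3.021 = 140.172 m.

140.2 m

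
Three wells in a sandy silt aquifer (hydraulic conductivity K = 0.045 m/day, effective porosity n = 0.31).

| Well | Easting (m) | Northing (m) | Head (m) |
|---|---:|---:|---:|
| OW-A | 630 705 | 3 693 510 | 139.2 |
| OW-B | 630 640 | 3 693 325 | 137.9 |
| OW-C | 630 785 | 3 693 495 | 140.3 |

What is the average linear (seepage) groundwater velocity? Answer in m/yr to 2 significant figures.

0.76 m/yr

Three-point gradient (reference OW-A): Δ to OW-B = (-65, -185, -1.3), Δ to OW-C = (80, -15, +1.1).
∂h/∂x = +0.01414, ∂h/∂y = +0.002060 (det = 15775).
|∇h| = √(0.01414² + 0.002060²) = 0.01429
Seepage velocity v = K·i/n = 0.045 × 0.01429 / 0.31 = 0.002074 m/day = 0.7575 m/yr.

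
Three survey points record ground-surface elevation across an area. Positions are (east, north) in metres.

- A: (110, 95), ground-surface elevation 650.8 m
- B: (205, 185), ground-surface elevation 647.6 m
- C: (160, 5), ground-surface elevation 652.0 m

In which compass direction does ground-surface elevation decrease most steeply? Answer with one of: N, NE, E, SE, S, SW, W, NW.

NE

Differences from A: to B (Δx, Δy, Δh) = (95, 90, -3.2); to C = (50, -90, +1.2).
Determinant of the coordinate differences = 95·(-90) − 50·90 = -13050.
∂z/∂x = [(-3.2)·(-90) − (+1.2)·90] / -13050 = -0.01379
∂z/∂y = [95·(+1.2) − 50·(-3.2)] / -13050 = -0.02100
Steepest decrease is along −∇f = (+0.01379 E, +0.02100 N) → northeast.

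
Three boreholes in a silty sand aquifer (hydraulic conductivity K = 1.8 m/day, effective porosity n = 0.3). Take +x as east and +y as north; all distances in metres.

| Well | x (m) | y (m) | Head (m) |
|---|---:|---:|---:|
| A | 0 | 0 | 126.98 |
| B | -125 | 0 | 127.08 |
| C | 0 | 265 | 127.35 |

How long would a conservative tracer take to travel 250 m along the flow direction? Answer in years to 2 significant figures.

71 years

∂h/∂x = (127.08 − 126.98) / (-125 − 0) = -0.0008000
∂h/∂y = (127.35 − 126.98) / (265 − 0) = +0.001396
|∇h| = √(-0.0008000² + 0.001396²) = 0.001609
Seepage velocity v = K·i/n = 1.8 × 0.001609 / 0.3 = 0.009654 m/day.
t = 250 / 0.009654 = 2.59e+04 days = 70.9 years.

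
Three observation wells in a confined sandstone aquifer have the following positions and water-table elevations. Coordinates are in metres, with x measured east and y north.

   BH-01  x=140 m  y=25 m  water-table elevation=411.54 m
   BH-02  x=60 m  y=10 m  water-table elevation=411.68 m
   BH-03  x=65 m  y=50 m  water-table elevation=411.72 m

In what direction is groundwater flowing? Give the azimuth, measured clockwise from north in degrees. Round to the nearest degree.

122°

Three-point gradient (reference BH-01): Δ to BH-02 = (-80, -15, +0.14), Δ to BH-03 = (-75, 25, +0.18).
∂h/∂x = -0.001984, ∂h/∂y = +0.001248 (det = -3125).
Flow direction (−∇h) has components (+0.001984 E, -0.001248 N).
Azimuth = atan2(E, N) = atan2(+0.001984, -0.001248) = 122.2° ≈ 122°.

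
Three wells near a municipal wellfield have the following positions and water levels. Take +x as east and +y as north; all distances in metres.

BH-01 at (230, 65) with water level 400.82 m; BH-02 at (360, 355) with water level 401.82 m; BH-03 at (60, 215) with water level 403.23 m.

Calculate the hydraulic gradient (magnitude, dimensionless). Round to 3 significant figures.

With h = a·x + b·y + c and BH-01 as origin, the differences give:
  130·a + 290·b = +1.00
  (-170)·a + 150·b = +2.41
Eliminate b (×150 and ×290, subtract): 68800·a = -548.900 → a = ∂h/∂x = -0.007978
Back-substitute: b = ∂h/∂y = +0.007025.
|∇h| = √(-0.007978² + 0.007025²) = 0.01063

0.0106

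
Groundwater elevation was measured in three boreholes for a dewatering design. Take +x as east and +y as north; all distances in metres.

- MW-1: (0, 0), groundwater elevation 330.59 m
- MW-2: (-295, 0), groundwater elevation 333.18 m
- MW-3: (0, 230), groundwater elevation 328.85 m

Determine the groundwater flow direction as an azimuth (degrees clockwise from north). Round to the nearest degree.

∂h/∂x = (333.18 − 330.59) / (-295 − 0) = -0.008780
∂h/∂y = (328.85 − 330.59) / (230 − 0) = -0.007565
Flow direction (−∇h) has components (+0.008780 E, +0.007565 N).
Azimuth = atan2(E, N) = atan2(+0.008780, +0.007565) = 49.2° ≈ 049°.

049°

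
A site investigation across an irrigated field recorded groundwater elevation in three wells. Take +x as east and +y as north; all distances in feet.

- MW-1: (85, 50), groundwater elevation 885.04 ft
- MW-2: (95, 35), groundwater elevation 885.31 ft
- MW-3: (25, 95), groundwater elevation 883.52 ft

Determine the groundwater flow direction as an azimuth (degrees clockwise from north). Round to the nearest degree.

Taking MW-1 as reference: MW-2−MW-1 = (10, -15, +0.27); MW-3−MW-1 = (-60, 45, -1.52).
Determinant of the coordinate differences = 10·45 − (-60)·(-15) = -450.
∂h/∂x = [(+0.27)·45 − (-1.52)·(-15)] / -450 = +0.02367
∂h/∂y = [10·(-1.52) − (-60)·(+0.27)] / -450 = -0.002222
Flow direction (−∇h) has components (-0.02367 E, +0.002222 N).
Azimuth = atan2(E, N) = atan2(-0.02367, +0.002222) = 275.4° ≈ 275°.

275°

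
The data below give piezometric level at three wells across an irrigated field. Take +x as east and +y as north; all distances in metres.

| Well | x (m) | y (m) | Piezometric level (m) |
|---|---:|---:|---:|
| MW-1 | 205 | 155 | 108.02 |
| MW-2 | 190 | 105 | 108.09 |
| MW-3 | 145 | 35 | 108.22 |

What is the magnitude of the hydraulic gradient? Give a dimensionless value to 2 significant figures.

Taking MW-1 as reference: MW-2−MW-1 = (-15, -50, +0.07); MW-3−MW-1 = (-60, -120, +0.20).
Determinant of the coordinate differences = (-15)·(-120) − (-60)·(-50) = -1200.
∂h/∂x = [(+0.07)·(-120) − (+0.20)·(-50)] / -1200 = -0.001333
∂h/∂y = [(-15)·(+0.20) − (-60)·(+0.07)] / -1200 = -0.001000
|∇h| = √(-0.001333² + -0.001000²) = 0.001666

0.0017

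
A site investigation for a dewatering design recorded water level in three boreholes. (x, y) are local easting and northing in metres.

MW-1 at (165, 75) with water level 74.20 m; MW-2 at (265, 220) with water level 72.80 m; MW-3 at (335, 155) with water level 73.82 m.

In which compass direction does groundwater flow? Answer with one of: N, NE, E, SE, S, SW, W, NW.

N

Three-point gradient (reference MW-1): Δ to MW-2 = (100, 145, -1.40), Δ to MW-3 = (170, 80, -0.38).
∂h/∂x = +0.003417, ∂h/∂y = -0.01201 (det = -16650).
Flow = −∇h = (-0.003417 east, +0.01201 north), which points north.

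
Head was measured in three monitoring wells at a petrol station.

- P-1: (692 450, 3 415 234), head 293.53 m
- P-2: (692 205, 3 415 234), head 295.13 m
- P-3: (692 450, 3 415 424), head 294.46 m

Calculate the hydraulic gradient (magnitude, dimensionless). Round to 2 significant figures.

∂h/∂x = (295.13 − 293.53) / (692205 − 692450) = -0.006531
∂h/∂y = (294.46 − 293.53) / (3415424 − 3415234) = +0.004895
|∇h| = √(-0.006531² + 0.004895²) = 0.008162

0.0082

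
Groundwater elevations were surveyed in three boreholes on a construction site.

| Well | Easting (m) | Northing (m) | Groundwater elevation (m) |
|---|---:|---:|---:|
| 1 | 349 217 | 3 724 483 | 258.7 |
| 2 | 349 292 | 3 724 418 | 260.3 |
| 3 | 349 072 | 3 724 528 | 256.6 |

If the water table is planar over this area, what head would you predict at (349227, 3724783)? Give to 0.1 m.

Three-point gradient (reference 1): Δ to 2 = (75, -65, +1.6), Δ to 3 = (-145, 45, -2.1).
∂h/∂x = +0.01066, ∂h/∂y = -0.01231 (det = -6050).
h(349227, 3724783) = 258.7 + (+0.01066)·(10) + (-0.01231)·(300) = 258.7 +0.107 -3.694 = 255.112 m.

255.1 m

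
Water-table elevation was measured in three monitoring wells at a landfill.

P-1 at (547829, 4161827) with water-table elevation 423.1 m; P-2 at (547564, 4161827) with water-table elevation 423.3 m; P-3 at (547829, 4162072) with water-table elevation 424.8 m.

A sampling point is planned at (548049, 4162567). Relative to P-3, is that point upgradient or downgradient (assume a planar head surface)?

upgradient

∂h/∂x = (423.3 − 423.1) / (547564 − 547829) = -0.0007547
∂h/∂y = (424.8 − 423.1) / (4162072 − 4161827) = +0.006939
Head at (548049, 4162567) = 423.1 + (-0.0007547)·(220) + (+0.006939)·(740) = 428.07 m.
That is higher than the 424.8 m at P-3, so the point is upgradient.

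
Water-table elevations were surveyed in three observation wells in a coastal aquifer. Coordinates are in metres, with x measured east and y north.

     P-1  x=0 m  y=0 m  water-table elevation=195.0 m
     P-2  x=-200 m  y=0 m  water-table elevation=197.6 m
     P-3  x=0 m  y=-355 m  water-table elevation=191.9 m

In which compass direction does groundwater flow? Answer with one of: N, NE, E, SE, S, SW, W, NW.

∂h/∂x = (197.6 − 195.0) / (-200 − 0) = -0.01300
∂h/∂y = (191.9 − 195.0) / (-355 − 0) = +0.008732
Flow = −∇h = (+0.01300 east, -0.008732 north), which points southeast.

SE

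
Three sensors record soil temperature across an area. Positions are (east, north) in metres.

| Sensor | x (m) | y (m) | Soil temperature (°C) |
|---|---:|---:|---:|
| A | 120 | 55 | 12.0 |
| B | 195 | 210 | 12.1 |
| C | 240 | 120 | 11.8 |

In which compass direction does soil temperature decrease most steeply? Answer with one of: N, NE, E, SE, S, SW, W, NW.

SE

With T = a·x + b·y + c and A as origin, the differences give:
  75·a + 155·b = +0.1
  120·a + 65·b = -0.2
Eliminate b (×65 and ×155, subtract): -13725·a = 37.50 → a = ∂T/∂x = -0.002732
Back-substitute: b = ∂T/∂y = +0.001967.
Steepest decrease is along −∇f = (+0.002732 E, -0.001967 N) → southeast.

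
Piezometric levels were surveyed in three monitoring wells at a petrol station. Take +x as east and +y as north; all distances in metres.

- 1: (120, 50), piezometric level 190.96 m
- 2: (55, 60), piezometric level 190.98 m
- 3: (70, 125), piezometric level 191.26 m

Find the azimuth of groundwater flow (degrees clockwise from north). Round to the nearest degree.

185°

With h = a·x + b·y + c and 1 as origin, the differences give:
  (-65)·a + 10·b = +0.02
  (-50)·a + 75·b = +0.30
Eliminate b (×75 and ×10, subtract): -4375·a = -1.500 → a = ∂h/∂x = +0.0003429
Back-substitute: b = ∂h/∂y = +0.004229.
Flow direction (−∇h) has components (-0.0003429 E, -0.004229 N).
Azimuth = atan2(E, N) = atan2(-0.0003429, -0.004229) = 184.6° ≈ 185°.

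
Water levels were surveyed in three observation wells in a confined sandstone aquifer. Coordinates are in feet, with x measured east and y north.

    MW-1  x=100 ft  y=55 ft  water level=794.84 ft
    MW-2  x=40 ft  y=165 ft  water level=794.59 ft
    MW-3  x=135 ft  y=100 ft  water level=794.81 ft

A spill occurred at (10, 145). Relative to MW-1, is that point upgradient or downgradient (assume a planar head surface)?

Taking MW-1 as reference: MW-2−MW-1 = (-60, 110, -0.25); MW-3−MW-1 = (35, 45, -0.03).
Determinant of the coordinate differences = (-60)·45 − 35·110 = -6550.
∂h/∂x = [(-0.25)·45 − (-0.03)·110] / -6550 = +0.001214
∂h/∂y = [(-60)·(-0.03) − 35·(-0.25)] / -6550 = -0.001611
Head at (10, 145) = 794.84 + (+0.001214)·(-90) + (-0.001611)·(90) = 794.59 ft.
That is lower than the 794.84 ft at MW-1, so the point is downgradient.

downgradient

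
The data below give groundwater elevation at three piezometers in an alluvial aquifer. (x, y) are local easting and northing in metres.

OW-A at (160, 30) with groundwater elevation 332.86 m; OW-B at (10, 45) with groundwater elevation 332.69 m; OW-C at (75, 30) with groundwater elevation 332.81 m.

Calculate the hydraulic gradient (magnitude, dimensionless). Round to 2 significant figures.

0.0055

With h = a·x + b·y + c and OW-A as origin, the differences give:
  (-150)·a + 15·b = -0.17
  (-85)·a + 0·b = -0.05
Eliminate b (×0 and ×15, subtract): 1275·a = 0.750 → a = ∂h/∂x = +0.0005882
Back-substitute: b = ∂h/∂y = -0.005451.
|∇h| = √(0.0005882² + -0.005451²) = 0.005483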